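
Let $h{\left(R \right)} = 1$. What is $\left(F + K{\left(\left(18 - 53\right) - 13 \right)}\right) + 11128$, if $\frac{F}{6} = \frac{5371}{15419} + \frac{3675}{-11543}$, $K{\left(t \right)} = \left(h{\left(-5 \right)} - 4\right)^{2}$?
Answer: $\frac{979837939}{87979} \approx 11137.0$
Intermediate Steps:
$K{\left(t \right)} = 9$ ($K{\left(t \right)} = \left(1 - 4\right)^{2} = \left(-3\right)^{2} = 9$)
$F = \frac{15816}{87979}$ ($F = 6 \left(\frac{5371}{15419} + \frac{3675}{-11543}\right) = 6 \left(5371 \cdot \frac{1}{15419} + 3675 \left(- \frac{1}{11543}\right)\right) = 6 \left(\frac{5371}{15419} - \frac{525}{1649}\right) = 6 \cdot \frac{2636}{87979} = \frac{15816}{87979} \approx 0.17977$)
$\left(F + K{\left(\left(18 - 53\right) - 13 \right)}\right) + 11128 = \left(\frac{15816}{87979} + 9\right) + 11128 = \frac{807627}{87979} + 11128 = \frac{979837939}{87979}$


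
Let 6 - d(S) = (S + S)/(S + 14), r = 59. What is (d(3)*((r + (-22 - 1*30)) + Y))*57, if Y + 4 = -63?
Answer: -328320/17 ≈ -19313.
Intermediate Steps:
Y = -67 (Y = -4 - 63 = -67)
d(S) = 6 - 2*S/(14 + S) (d(S) = 6 - (S + S)/(S + 14) = 6 - 2*S/(14 + S))
(d(3)*((r + (-22 - 1*30)) + Y))*57 = ((4*(21 + 3)/(14 + 3))*((59 + (-22 - 1*30)) - 67))*57 = ((4*24/17)*((59 + (-22 - 30)) - 67))*57 = ((4*(1/17)*24)*((59 - 52) - 67))*57 = (96*(7 - 67)/17)*57 = ((96/17)*(-60))*57 = -5760/17*57 = -328320/17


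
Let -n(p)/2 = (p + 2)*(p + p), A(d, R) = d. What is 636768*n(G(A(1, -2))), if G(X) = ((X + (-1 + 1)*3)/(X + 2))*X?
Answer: -1981056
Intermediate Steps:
G(X) = X²/(2 + X) (G(X) = ((X + 0*3)/(2 + X))*X = ((X + 0)/(2 + X))*X = (X/(2 + X))*X = X²/(2 + X))
n(p) = -4*p*(2 + p) (n(p) = -2*(p + 2)*(p + p) = -2*(2 + p)*2*p = -4*p*(2 + p))
636768*n(G(A(1, -2))) = 636768*(-4*1²/(2 + 1)*(2 + 1²/(2 + 1))) = 636768*(-4*1/3*(2 + 1/3)) = 636768*(-4*1*(⅓)*(2 + 1*(⅓))) = 636768*(-4*⅓*(2 + ⅓)) = 636768*(-4*⅓*7/3) = 636768*(-28/9) = -1981056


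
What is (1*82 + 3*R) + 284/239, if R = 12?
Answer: 28486/239 ≈ 119.19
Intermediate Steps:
(1*82 + 3*R) + 284/239 = (1*82 + 3*12) + 284/239 = (82 + 36) + 284*(1/239) = 118 + 284/239 = 28486/239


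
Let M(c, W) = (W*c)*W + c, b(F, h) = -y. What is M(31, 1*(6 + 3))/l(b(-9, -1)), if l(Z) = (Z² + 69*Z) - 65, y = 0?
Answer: -2542/65 ≈ -39.108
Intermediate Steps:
b(F, h) = 0 (b(F, h) = -1*0 = 0)
l(Z) = -65 + Z² + 69*Z
M(c, W) = c + c*W² (M(c, W) = c*W² + c = c + c*W²)
M(31, 1*(6 + 3))/l(b(-9, -1)) = (31*(1 + (1*(6 + 3))²))/(-65 + 0² + 69*0) = (31*(1 + (1*9)²))/(-65 + 0 + 0) = (31*(1 + 9²))/(-65) = (31*(1 + 81))*(-1/65) = (31*82)*(-1/65) = 2542*(-1/65) = -2542/65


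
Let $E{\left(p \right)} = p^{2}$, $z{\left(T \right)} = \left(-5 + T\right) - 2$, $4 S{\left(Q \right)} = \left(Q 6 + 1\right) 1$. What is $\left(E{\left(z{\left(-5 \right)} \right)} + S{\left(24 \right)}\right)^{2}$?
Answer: $\frac{519841}{16} \approx 32490.0$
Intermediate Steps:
$S{\left(Q \right)} = \frac{1}{4} + \frac{3 Q}{2}$ ($S{\left(Q \right)} = \frac{\left(Q 6 + 1\right) 1}{4} = \frac{\left(6 Q + 1\right) 1}{4} = \frac{\left(1 + 6 Q\right) 1}{4} = \frac{1 + 6 Q}{4} = \frac{1}{4} + \frac{3 Q}{2}$)
$z{\left(T \right)} = -7 + T$
$\left(E{\left(z{\left(-5 \right)} \right)} + S{\left(24 \right)}\right)^{2} = \left(\left(-7 - 5\right)^{2} + \left(\frac{1}{4} + \frac{3}{2} \cdot 24\right)\right)^{2} = \left(\left(-12\right)^{2} + \left(\frac{1}{4} + 36\right)\right)^{2} = \left(144 + \frac{145}{4}\right)^{2} = \left(\frac{721}{4}\right)^{2} = \frac{519841}{16}$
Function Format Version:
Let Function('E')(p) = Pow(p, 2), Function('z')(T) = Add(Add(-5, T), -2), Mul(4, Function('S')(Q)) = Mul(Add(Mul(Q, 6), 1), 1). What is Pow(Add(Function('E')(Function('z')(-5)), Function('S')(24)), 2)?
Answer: Rational(519841, 16) ≈ 32490.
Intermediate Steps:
Function('S')(Q) = Add(Rational(1, 4), Mul(Rational(3, 2), Q)) (Function('S')(Q) = Mul(Rational(1, 4), Mul(Add(Mul(Q, 6), 1), 1)) = Mul(Rational(1, 4), Mul(Add(Mul(6, Q), 1), 1)) = Mul(Rational(1, 4), Mul(Add(1, Mul(6, Q)), 1)) = Mul(Rational(1, 4), Add(1, Mul(6, Q))) = Add(Rational(1, 4), Mul(Rational(3, 2), Q)))
Function('z')(T) = Add(-7, T)
Pow(Add(Function('E')(Function('z')(-5)), Function('S')(24)), 2) = Pow(Add(Pow(Add(-7, -5), 2), Add(Rational(1, 4), Mul(Rational(3, 2), 24))), 2) = Pow(Add(Pow(-12, 2), Add(Rational(1, 4), 36)), 2) = Pow(Add(144, Rational(145, 4)), 2) = Pow(Rational(721, 4), 2) = Rational(519841, 16)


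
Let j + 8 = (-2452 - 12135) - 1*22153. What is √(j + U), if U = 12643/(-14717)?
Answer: 3*I*√884382073067/14717 ≈ 191.7*I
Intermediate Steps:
U = -12643/14717 (U = 12643*(-1/14717) = -12643/14717 ≈ -0.85907)
j = -36748 (j = -8 + ((-2452 - 12135) - 1*22153) = -8 + (-14587 - 22153) = -8 - 36740 = -36748)
√(j + U) = √(-36748 - 12643/14717) = √(-540832959/14717) = 3*I*√884382073067/14717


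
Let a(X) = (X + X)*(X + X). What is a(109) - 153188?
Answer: -105664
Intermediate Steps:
a(X) = 4*X² (a(X) = (2*X)*(2*X) = 4*X²)
a(109) - 153188 = 4*109² - 153188 = 4*11881 - 153188 = 47524 - 153188 = -105664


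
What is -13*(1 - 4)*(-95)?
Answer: -3705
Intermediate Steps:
-13*(1 - 4)*(-95) = -(-39)*(-95) = -13*(-3)*(-95) = 39*(-95) = -3705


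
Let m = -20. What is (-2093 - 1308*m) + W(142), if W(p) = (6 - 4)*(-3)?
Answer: 24061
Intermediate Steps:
W(p) = -6 (W(p) = 2*(-3) = -6)
(-2093 - 1308*m) + W(142) = (-2093 - 1308*(-20)) - 6 = (-2093 + 26160) - 6 = 24067 - 6 = 24061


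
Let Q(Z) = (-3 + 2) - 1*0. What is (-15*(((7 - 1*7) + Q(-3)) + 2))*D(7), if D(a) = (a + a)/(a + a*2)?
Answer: -10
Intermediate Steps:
D(a) = 2/3 (D(a) = (2*a)/(a + 2*a) = (2*a)/((3*a)) = (2*a)*(1/(3*a)) = 2/3)
Q(Z) = -1 (Q(Z) = -1 + 0 = -1)
(-15*(((7 - 1*7) + Q(-3)) + 2))*D(7) = -15*(((7 - 1*7) - 1) + 2)*(2/3) = -15*(((7 - 7) - 1) + 2)*(2/3) = -15*((0 - 1) + 2)*(2/3) = -15*(-1 + 2)*(2/3) = -15*1*(2/3) = -15*2/3 = -10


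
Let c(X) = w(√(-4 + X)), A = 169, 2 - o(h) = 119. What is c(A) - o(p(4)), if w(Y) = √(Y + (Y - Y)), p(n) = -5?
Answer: 117 + 165^(¼) ≈ 120.58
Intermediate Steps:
o(h) = -117 (o(h) = 2 - 1*119 = 2 - 119 = -117)
w(Y) = √Y (w(Y) = √(Y + 0) = √Y)
c(X) = (-4 + X)^(¼) (c(X) = √(√(-4 + X)) = (-4 + X)^(¼))
c(A) - o(p(4)) = (-4 + 169)^(¼) - 1*(-117) = 165^(¼) + 117 = 117 + 165^(¼)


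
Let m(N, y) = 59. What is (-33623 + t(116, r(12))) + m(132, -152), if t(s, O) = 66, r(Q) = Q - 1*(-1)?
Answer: -33498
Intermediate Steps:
r(Q) = 1 + Q (r(Q) = Q + 1 = 1 + Q)
(-33623 + t(116, r(12))) + m(132, -152) = (-33623 + 66) + 59 = -33557 + 59 = -33498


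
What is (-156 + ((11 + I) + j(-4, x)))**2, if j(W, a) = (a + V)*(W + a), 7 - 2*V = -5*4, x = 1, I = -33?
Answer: 196249/4 ≈ 49062.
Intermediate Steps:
V = 27/2 (V = 7/2 - (-5)*4/2 = 7/2 - 1/2*(-20) = 7/2 + 10 = 27/2 ≈ 13.500)
j(W, a) = (27/2 + a)*(W + a) (j(W, a) = (a + 27/2)*(W + a) = (27/2 + a)*(W + a))
(-156 + ((11 + I) + j(-4, x)))**2 = (-156 + ((11 - 33) + (1**2 + (27/2)*(-4) + (27/2)*1 - 4*1)))**2 = (-156 + (-22 + (1 - 54 + 27/2 - 4)))**2 = (-156 + (-22 - 87/2))**2 = (-156 - 131/2)**2 = (-443/2)**2 = 196249/4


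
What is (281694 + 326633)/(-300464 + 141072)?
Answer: -608327/159392 ≈ -3.8165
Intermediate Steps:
(281694 + 326633)/(-300464 + 141072) = 608327/(-159392) = 608327*(-1/159392) = -608327/159392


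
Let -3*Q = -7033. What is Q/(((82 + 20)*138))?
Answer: 7033/42228 ≈ 0.16655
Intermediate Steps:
Q = 7033/3 (Q = -1/3*(-7033) = 7033/3 ≈ 2344.3)
Q/(((82 + 20)*138)) = 7033/(3*(((82 + 20)*138))) = 7033/(3*((102*138))) = (7033/3)/14076 = (7033/3)*(1/14076) = 7033/42228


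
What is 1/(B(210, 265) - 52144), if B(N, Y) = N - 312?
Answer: -1/52246 ≈ -1.9140e-5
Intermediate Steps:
B(N, Y) = -312 + N
1/(B(210, 265) - 52144) = 1/((-312 + 210) - 52144) = 1/(-102 - 52144) = 1/(-52246) = -1/52246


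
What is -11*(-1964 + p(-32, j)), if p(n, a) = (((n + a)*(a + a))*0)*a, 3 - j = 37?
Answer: 21604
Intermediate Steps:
j = -34 (j = 3 - 1*37 = 3 - 37 = -34)
p(n, a) = 0 (p(n, a) = (((a + n)*(2*a))*0)*a = ((2*a*(a + n))*0)*a = 0*a = 0)
-11*(-1964 + p(-32, j)) = -11*(-1964 + 0) = -11*(-1964) = 21604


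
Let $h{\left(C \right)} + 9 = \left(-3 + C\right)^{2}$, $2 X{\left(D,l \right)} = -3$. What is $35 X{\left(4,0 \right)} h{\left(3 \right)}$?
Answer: $\frac{945}{2} \approx 472.5$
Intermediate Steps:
$X{\left(D,l \right)} = - \frac{3}{2}$ ($X{\left(D,l \right)} = \frac{1}{2} \left(-3\right) = - \frac{3}{2}$)
$h{\left(C \right)} = -9 + \left(-3 + C\right)^{2}$
$35 X{\left(4,0 \right)} h{\left(3 \right)} = 35 \left(- \frac{3}{2}\right) 3 \left(-6 + 3\right) = - \frac{105 \cdot 3 \left(-3\right)}{2} = \left(- \frac{105}{2}\right) \left(-9\right) = \frac{945}{2}$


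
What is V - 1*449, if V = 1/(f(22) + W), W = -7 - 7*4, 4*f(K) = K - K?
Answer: -15716/35 ≈ -449.03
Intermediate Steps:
f(K) = 0 (f(K) = (K - K)/4 = (¼)*0 = 0)
W = -35 (W = -7 - 28 = -35)
V = -1/35 (V = 1/(0 - 35) = 1/(-35) = -1/35 ≈ -0.028571)
V - 1*449 = -1/35 - 1*449 = -1/35 - 449 = -15716/35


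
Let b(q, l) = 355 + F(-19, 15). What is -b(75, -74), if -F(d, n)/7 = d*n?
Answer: -2350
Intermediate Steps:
F(d, n) = -7*d*n
b(q, l) = 2350 (b(q, l) = 355 - 7*(-19)*15 = 355 + 1995 = 2350)
-b(75, -74) = -1*2350 = -2350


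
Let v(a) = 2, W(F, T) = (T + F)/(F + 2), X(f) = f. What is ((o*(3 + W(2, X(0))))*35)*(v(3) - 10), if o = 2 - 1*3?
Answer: 980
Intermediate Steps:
W(F, T) = (F + T)/(2 + F)
o = -1 (o = 2 - 3 = -1)
((o*(3 + W(2, X(0))))*35)*(v(3) - 10) = (-(3 + (2 + 0)/(2 + 2))*35)*(2 - 10) = (-(3 + 2/4)*35)*(-8) = (-(3 + (¼)*2)*35)*(-8) = (-(3 + ½)*35)*(-8) = (-1*7/2*35)*(-8) = -7/2*35*(-8) = -245/2*(-8) = 980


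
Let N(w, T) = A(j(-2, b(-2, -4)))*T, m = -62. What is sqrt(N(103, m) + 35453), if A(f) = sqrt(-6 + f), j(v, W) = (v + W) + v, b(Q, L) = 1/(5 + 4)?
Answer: sqrt(319077 - 186*I*sqrt(89))/3 ≈ 188.29 - 0.51773*I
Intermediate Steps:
b(Q, L) = 1/9
j(v, W) = W + 2*v (j(v, W) = (W + v) + v = W + 2*v)
N(w, T) = I*T*sqrt(89)/3 (N(w, T) = sqrt(-6 + (1/9 + 2*(-2)))*T = sqrt(-6 + (1/9 - 4))*T = sqrt(-6 - 35/9)*T = sqrt(-89/9)*T = (I*sqrt(89)/3)*T = I*T*sqrt(89)/3)
sqrt(N(103, m) + 35453) = sqrt((1/3)*I*(-62)*sqrt(89) + 35453) = sqrt(-62*I*sqrt(89)/3 + 35453) = sqrt(35453 - 62*I*sqrt(89)/3)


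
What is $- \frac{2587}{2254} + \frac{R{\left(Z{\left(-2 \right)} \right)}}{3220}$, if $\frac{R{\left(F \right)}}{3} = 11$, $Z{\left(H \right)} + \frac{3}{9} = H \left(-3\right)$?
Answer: $- \frac{25639}{22540} \approx -1.1375$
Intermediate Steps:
$Z{\left(H \right)} = - \frac{1}{3} - 3 H$ ($Z{\left(H \right)} = - \frac{1}{3} + H \left(-3\right) = - \frac{1}{3} - 3 H$)
$R{\left(F \right)} = 33$ ($R{\left(F \right)} = 3 \cdot 11 = 33$)
$- \frac{2587}{2254} + \frac{R{\left(Z{\left(-2 \right)} \right)}}{3220} = - \frac{2587}{2254} + \frac{33}{3220} = - \frac{25639}{22540}$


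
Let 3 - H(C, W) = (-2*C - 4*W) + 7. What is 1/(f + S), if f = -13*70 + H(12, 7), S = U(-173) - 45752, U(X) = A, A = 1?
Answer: -1/46613 ≈ -2.1453e-5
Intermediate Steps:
U(X) = 1
H(C, W) = -4 + 2*C + 4*W (H(C, W) = 3 - ((-2*C - 4*W) + 7) = 3 - ((-4*W - 2*C) + 7) = 3 - (7 - 4*W - 2*C) = 3 + (-7 + 2*C + 4*W) = -4 + 2*C + 4*W)
S = -45751 (S = 1 - 45752 = -45751)
f = -862 (f = -13*70 + (-4 + 2*12 + 4*7) = -910 + (-4 + 24 + 28) = -910 + 48 = -862)
1/(f + S) = 1/(-862 - 45751) = 1/(-46613) = -1/46613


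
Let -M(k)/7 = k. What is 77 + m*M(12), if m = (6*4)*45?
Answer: -90643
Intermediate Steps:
M(k) = -7*k
m = 1080 (m = 24*45 = 1080)
77 + m*M(12) = 77 + 1080*(-7*12) = 77 + 1080*(-84) = 77 - 90720 = -90643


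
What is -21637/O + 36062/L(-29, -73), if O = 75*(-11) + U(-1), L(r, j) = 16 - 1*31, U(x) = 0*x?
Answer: -178343/75 ≈ -2377.9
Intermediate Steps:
U(x) = 0
L(r, j) = -15 (L(r, j) = 16 - 31 = -15)
O = -825 (O = 75*(-11) + 0 = -825 + 0 = -825)
-21637/O + 36062/L(-29, -73) = -21637/(-825) + 36062/(-15) = -21637*(-1/825) + 36062*(-1/15) = 1967/75 - 36062/15 = -178343/75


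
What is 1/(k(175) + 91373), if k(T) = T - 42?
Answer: 1/91506 ≈ 1.0928e-5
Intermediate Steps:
k(T) = -42 + T
1/(k(175) + 91373) = 1/((-42 + 175) + 91373) = 1/(133 + 91373) = 1/91506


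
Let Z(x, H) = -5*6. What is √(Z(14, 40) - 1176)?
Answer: 3*I*√134 ≈ 34.728*I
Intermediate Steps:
Z(x, H) = -30
√(Z(14, 40) - 1176) = √(-30 - 1176) = √(-1206) = 3*I*√134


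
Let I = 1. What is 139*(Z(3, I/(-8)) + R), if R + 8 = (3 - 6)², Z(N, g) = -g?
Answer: 1251/8 ≈ 156.38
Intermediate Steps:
R = 1 (R = -8 + (3 - 6)² = -8 + (-3)² = -8 + 9 = 1)
139*(Z(3, I/(-8)) + R) = 139*(-1/(-8) + 1) = 139*(-(-1)/8 + 1) = 139*(-1*(-⅛) + 1) = 139*(⅛ + 1) = 139*(9/8) = 1251/8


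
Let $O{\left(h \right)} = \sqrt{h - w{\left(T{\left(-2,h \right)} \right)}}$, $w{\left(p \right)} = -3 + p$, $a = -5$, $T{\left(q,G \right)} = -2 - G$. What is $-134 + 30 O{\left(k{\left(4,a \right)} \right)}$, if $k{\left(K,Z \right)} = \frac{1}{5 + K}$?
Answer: $-134 + 10 \sqrt{47} \approx -65.443$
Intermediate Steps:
$O{\left(h \right)} = \sqrt{5 + 2 h}$ ($O{\left(h \right)} = \sqrt{h - \left(-3 - \left(2 + h\right)\right)} = \sqrt{h - \left(-5 - h\right)} = \sqrt{h + \left(5 + h\right)} = \sqrt{5 + 2 h}$)
$-134 + 30 O{\left(k{\left(4,a \right)} \right)} = -134 + 30 \sqrt{5 + \frac{2}{5 + 4}} = -134 + 30 \sqrt{5 + \frac{2}{9}} = -134 + 30 \sqrt{\frac{47}{9}} = -134 + 30 \frac{\sqrt{47}}{3} = -134 + 10 \sqrt{47}$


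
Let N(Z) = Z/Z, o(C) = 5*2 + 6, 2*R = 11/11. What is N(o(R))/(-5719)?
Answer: -1/5719 ≈ -0.00017486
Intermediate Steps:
R = ½ (R = (11/11)/2 = (11*(1/11))/2 = (½)*1 = ½ ≈ 0.50000)
o(C) = 16 (o(C) = 10 + 6 = 16)
N(Z) = 1
N(o(R))/(-5719) = 1/(-5719) = 1*(-1/5719) = -1/5719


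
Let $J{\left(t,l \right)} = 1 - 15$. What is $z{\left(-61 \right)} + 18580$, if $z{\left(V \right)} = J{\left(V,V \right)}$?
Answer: $18566$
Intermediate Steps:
$J{\left(t,l \right)} = -14$ ($J{\left(t,l \right)} = 1 - 15 = -14$)
$z{\left(V \right)} = -14$
$z{\left(-61 \right)} + 18580 = -14 + 18580 = 18566$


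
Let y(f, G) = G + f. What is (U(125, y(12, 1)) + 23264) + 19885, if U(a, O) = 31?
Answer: 43180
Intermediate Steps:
(U(125, y(12, 1)) + 23264) + 19885 = (31 + 23264) + 19885 = 23295 + 19885 = 43180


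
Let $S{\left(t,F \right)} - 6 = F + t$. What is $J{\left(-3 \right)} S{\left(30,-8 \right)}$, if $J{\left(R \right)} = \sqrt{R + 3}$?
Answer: $0$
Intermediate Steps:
$S{\left(t,F \right)} = 6 + F + t$ ($S{\left(t,F \right)} = 6 + \left(F + t\right) = 6 + F + t$)
$J{\left(R \right)} = \sqrt{3 + R}$
$J{\left(-3 \right)} S{\left(30,-8 \right)} = \sqrt{3 - 3} \left(6 - 8 + 30\right) = \sqrt{0} \cdot 28 = 0 \cdot 28 = 0$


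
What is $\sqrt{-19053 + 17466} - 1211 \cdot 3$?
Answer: $-3633 + 23 i \sqrt{3} \approx -3633.0 + 39.837 i$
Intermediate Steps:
$\sqrt{-19053 + 17466} - 1211 \cdot 3 = \sqrt{-1587} - 3633 = 23 i \sqrt{3} - 3633 = -3633 + 23 i \sqrt{3}$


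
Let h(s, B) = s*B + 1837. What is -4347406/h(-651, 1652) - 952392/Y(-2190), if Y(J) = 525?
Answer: -9716380466/5368075 ≈ -1810.0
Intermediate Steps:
h(s, B) = 1837 + B*s (h(s, B) = B*s + 1837 = 1837 + B*s)
-4347406/h(-651, 1652) - 952392/Y(-2190) = -4347406/(1837 + 1652*(-651)) - 952392/525 = -4347406/(1837 - 1075452) - 952392*1/525 = -4347406/(-1073615) - 45352/25 = -4347406*(-1/1073615) - 45352/25 = 4347406/1073615 - 45352/25 = -9716380466/5368075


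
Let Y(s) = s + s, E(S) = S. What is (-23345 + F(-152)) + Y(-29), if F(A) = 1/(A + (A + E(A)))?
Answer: -10671769/456 ≈ -23403.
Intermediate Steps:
Y(s) = 2*s
F(A) = 1/(3*A) (F(A) = 1/(A + (A + A)) = 1/(A + 2*A) = 1/(3*A))
(-23345 + F(-152)) + Y(-29) = (-23345 + (⅓)/(-152)) + 2*(-29) = (-23345 + (⅓)*(-1/152)) - 58 = (-23345 - 1/456) - 58 = -10645321/456 - 58 = -10671769/456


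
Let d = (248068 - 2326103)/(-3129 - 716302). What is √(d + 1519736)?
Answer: √786587918545085181/719431 ≈ 1232.8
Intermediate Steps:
d = 2078035/719431 (d = -2078035/(-719431) = -2078035*(-1/719431) = 2078035/719431 ≈ 2.8884)
√(d + 1519736) = √(2078035/719431 + 1519736) = √(1093347268251/719431) = √786587918545085181/719431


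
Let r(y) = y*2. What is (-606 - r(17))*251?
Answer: -160640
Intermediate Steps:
r(y) = 2*y
(-606 - r(17))*251 = (-606 - 2*17)*251 = (-606 - 1*34)*251 = (-606 - 34)*251 = -640*251 = -160640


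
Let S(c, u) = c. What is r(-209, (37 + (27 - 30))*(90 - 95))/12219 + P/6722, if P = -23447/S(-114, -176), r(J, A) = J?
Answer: 42113507/3121172484 ≈ 0.013493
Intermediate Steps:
P = 23447/114 (P = -23447/(-114) = -23447*(-1/114) = 23447/114 ≈ 205.68)
r(-209, (37 + (27 - 30))*(90 - 95))/12219 + P/6722 = -209/12219 + (23447/114)/6722 = -209*1/12219 + (23447/114)*(1/6722) = -209/12219 + 23447/766308 = 42113507/3121172484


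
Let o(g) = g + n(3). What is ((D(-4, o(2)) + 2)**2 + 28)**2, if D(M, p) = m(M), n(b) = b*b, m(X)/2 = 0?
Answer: 1024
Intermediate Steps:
m(X) = 0 (m(X) = 2*0 = 0)
n(b) = b**2
o(g) = 9 + g (o(g) = g + 3**2 = g + 9 = 9 + g)
D(M, p) = 0
((D(-4, o(2)) + 2)**2 + 28)**2 = ((0 + 2)**2 + 28)**2 = (2**2 + 28)**2 = (4 + 28)**2 = 32**2 = 1024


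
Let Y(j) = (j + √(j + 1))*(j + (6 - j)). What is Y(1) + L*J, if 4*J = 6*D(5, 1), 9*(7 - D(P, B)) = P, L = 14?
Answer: 424/3 + 6*√2 ≈ 149.82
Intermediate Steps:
D(P, B) = 7 - P/9
Y(j) = 6*j + 6*√(1 + j) (Y(j) = (j + √(1 + j))*6 = 6*j + 6*√(1 + j))
J = 29/3 (J = (6*(7 - ⅑*5))/4 = (6*(7 - 5/9))/4 = (6*(58/9))/4 = (¼)*(116/3) = 29/3 ≈ 9.6667)
Y(1) + L*J = (6*1 + 6*√(1 + 1)) + 14*(29/3) = (6 + 6*√2) + 406/3 = 424/3 + 6*√2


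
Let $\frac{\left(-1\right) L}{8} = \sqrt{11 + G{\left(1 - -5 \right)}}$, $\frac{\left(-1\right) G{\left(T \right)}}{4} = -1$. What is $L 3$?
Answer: $- 24 \sqrt{15} \approx -92.952$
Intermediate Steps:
$G{\left(T \right)} = 4$ ($G{\left(T \right)} = \left(-4\right) \left(-1\right) = 4$)
$L = - 8 \sqrt{15}$ ($L = - 8 \sqrt{11 + 4} = - 8 \sqrt{15} \approx -30.984$)
$L 3 = - 8 \sqrt{15} \cdot 3 = - 24 \sqrt{15}$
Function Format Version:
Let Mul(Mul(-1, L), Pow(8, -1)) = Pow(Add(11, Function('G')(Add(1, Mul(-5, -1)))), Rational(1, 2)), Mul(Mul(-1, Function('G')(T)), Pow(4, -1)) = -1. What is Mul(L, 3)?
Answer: Mul(-24, Pow(15, Rational(1, 2))) ≈ -92.952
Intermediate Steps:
Function('G')(T) = 4 (Function('G')(T) = Mul(-4, -1) = 4)
L = Mul(-8, Pow(15, Rational(1, 2))) (L = Mul(-8, Pow(Add(11, 4), Rational(1, 2))) = Mul(-8, Pow(15, Rational(1, 2))) ≈ -30.984)
Mul(L, 3) = Mul(Mul(-8, Pow(15, Rational(1, 2))), 3) = Mul(-24, Pow(15, Rational(1, 2)))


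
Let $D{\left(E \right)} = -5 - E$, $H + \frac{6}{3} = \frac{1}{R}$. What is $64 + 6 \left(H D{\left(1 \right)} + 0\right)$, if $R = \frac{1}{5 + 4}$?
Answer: $-188$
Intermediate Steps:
$R = \frac{1}{9} \approx 0.11111$
$H = 7$ ($H = -2 + \frac{1}{\frac{1}{9}} = -2 + 9 = 7$)
$64 + 6 \left(H D{\left(1 \right)} + 0\right) = 64 + 6 \left(7 \left(-5 - 1\right) + 0\right) = 64 + 6 \left(7 \left(-6\right) + 0\right) = 64 + 6 \left(-42 + 0\right) = 64 + 6 \left(-42\right) = 64 - 252 = -188$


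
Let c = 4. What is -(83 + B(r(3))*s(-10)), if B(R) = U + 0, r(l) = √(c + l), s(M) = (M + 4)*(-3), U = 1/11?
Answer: -931/11 ≈ -84.636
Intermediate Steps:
U = 1/11 ≈ 0.090909
s(M) = -12 - 3*M (s(M) = (4 + M)*(-3) = -12 - 3*M)
r(l) = √(4 + l)
B(R) = 1/11 (B(R) = 1/11 + 0 = 1/11)
-(83 + B(r(3))*s(-10)) = -(83 + (-12 - 3*(-10))/11) = -(83 + (-12 + 30)/11) = -(83 + (1/11)*18) = -(83 + 18/11) = -1*931/11 = -931/11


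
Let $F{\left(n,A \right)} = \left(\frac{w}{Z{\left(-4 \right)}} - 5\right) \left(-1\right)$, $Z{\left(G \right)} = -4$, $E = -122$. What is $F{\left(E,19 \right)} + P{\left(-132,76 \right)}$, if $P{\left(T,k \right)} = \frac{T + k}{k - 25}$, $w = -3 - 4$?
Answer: $\frac{439}{204} \approx 2.152$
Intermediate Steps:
$w = -7$ ($w = -3 - 4 = -7$)
$P{\left(T,k \right)} = \frac{T + k}{-25 + k}$
$F{\left(n,A \right)} = \frac{13}{4}$ ($F{\left(n,A \right)} = \left(- \frac{7}{-4} - 5\right) \left(-1\right) = \left(\left(-7\right) \left(- \frac{1}{4}\right) - 5\right) \left(-1\right) = \left(\frac{7}{4} - 5\right) \left(-1\right) = \left(- \frac{13}{4}\right) \left(-1\right) = \frac{13}{4}$)
$F{\left(E,19 \right)} + P{\left(-132,76 \right)} = \frac{13}{4} + \frac{-132 + 76}{-25 + 76} = \frac{13}{4} + \frac{1}{51} \left(-56\right) = \frac{13}{4} - \frac{56}{51} = \frac{439}{204}$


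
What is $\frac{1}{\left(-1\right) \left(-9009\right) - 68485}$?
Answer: $- \frac{1}{59476} \approx -1.6814 \cdot 10^{-5}$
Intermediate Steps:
$\frac{1}{\left(-1\right) \left(-9009\right) - 68485} = \frac{1}{9009 - 68485} = \frac{1}{-59476} = - \frac{1}{59476}$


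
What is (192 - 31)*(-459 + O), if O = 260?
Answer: -32039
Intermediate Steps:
(192 - 31)*(-459 + O) = (192 - 31)*(-459 + 260) = 161*(-199) = -32039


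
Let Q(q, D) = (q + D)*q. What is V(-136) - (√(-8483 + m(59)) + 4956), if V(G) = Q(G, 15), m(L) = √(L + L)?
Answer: 11500 - √(-8483 + √118) ≈ 11500.0 - 92.044*I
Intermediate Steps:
Q(q, D) = q*(D + q) (Q(q, D) = (D + q)*q = q*(D + q))
m(L) = √2*√L (m(L) = √(2*L) = √2*√L)
V(G) = G*(15 + G)
V(-136) - (√(-8483 + m(59)) + 4956) = -136*(15 - 136) - (√(-8483 + √2*√59) + 4956) = -136*(-121) - (√(-8483 + √118) + 4956) = 16456 - (4956 + √(-8483 + √118)) = 16456 + (-4956 - √(-8483 + √118)) = 11500 - √(-8483 + √118)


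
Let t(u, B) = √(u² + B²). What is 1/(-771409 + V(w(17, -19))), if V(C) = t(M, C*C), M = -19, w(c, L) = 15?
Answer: -771409/595071794295 - √50986/595071794295 ≈ -1.2967e-6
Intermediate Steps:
t(u, B) = √(B² + u²)
V(C) = √(361 + C⁴) (V(C) = √((C*C)² + (-19)²) = √((C²)² + 361) = √(C⁴ + 361) = √(361 + C⁴))
1/(-771409 + V(w(17, -19))) = 1/(-771409 + √(361 + 15⁴)) = 1/(-771409 + √(361 + 50625)) = 1/(-771409 + √50986)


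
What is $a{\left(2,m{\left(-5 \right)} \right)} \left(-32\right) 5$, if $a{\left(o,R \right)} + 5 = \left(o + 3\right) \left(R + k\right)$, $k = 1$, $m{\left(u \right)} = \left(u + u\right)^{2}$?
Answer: $-80000$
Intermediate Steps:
$m{\left(u \right)} = 4 u^{2}$ ($m{\left(u \right)} = \left(2 u\right)^{2} = 4 u^{2}$)
$a{\left(o,R \right)} = -5 + \left(1 + R\right) \left(3 + o\right)$ ($a{\left(o,R \right)} = -5 + \left(o + 3\right) \left(R + 1\right) = -5 + \left(3 + o\right) \left(1 + R\right) = -5 + \left(1 + R\right) \left(3 + o\right)$)
$a{\left(2,m{\left(-5 \right)} \right)} \left(-32\right) 5 = \left(-2 + 2 + 3 \cdot 4 \left(-5\right)^{2} + 4 \left(-5\right)^{2} \cdot 2\right) \left(-32\right) 5 = \left(-2 + 2 + 3 \cdot 4 \cdot 25 + 4 \cdot 25 \cdot 2\right) \left(-32\right) 5 = \left(-2 + 2 + 3 \cdot 100 + 100 \cdot 2\right) \left(-32\right) 5 = \left(-2 + 2 + 300 + 200\right) \left(-32\right) 5 = 500 \left(-32\right) 5 = \left(-16000\right) 5 = -80000$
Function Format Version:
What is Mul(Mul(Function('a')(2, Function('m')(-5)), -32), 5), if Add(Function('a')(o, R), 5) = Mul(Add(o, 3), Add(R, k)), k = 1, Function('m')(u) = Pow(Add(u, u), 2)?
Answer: -80000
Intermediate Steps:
Function('m')(u) = Mul(4, Pow(u, 2)) (Function('m')(u) = Pow(Mul(2, u), 2) = Mul(4, Pow(u, 2)))
Function('a')(o, R) = Add(-5, Mul(Add(1, R), Add(3, o))) (Function('a')(o, R) = Add(-5, Mul(Add(o, 3), Add(R, 1))) = Add(-5, Mul(Add(3, o), Add(1, R))) = Add(-5, Mul(Add(1, R), Add(3, o))))
Mul(Mul(Function('a')(2, Function('m')(-5)), -32), 5) = Mul(Mul(Add(-2, 2, Mul(3, Mul(4, Pow(-5, 2))), Mul(Mul(4, Pow(-5, 2)), 2)), -32), 5) = Mul(Mul(Add(-2, 2, Mul(3, Mul(4, 25)), Mul(Mul(4, 25), 2)), -32), 5) = Mul(Mul(Add(-2, 2, Mul(3, 100), Mul(100, 2)), -32), 5) = Mul(Mul(Add(-2, 2, 300, 200), -32), 5) = Mul(Mul(500, -32), 5) = Mul(-16000, 5) = -80000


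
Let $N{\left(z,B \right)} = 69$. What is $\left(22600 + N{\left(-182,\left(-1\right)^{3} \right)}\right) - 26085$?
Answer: $-3416$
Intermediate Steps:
$\left(22600 + N{\left(-182,\left(-1\right)^{3} \right)}\right) - 26085 = \left(22600 + 69\right) - 26085 = 22669 - 26085 = -3416$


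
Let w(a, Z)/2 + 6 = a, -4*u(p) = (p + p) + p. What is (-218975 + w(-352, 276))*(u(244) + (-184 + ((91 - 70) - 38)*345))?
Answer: 1369114312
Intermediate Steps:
u(p) = -3*p/4 (u(p) = -((p + p) + p)/4 = -(2*p + p)/4 = -3*p/4)
w(a, Z) = -12 + 2*a
(-218975 + w(-352, 276))*(u(244) + (-184 + ((91 - 70) - 38)*345)) = (-218975 + (-12 + 2*(-352)))*(-3/4*244 + (-184 + ((91 - 70) - 38)*345)) = (-218975 + (-12 - 704))*(-183 + (-184 + (21 - 38)*345)) = (-218975 - 716)*(-183 + (-184 - 17*345)) = -219691*(-183 + (-184 - 5865)) = -219691*(-183 - 6049) = -219691*(-6232) = 1369114312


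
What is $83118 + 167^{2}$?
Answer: $111007$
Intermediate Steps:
$83118 + 167^{2} = 83118 + 27889 = 111007$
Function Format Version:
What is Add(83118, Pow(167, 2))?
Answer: 111007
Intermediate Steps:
Add(83118, Pow(167, 2)) = Add(83118, 27889) = 111007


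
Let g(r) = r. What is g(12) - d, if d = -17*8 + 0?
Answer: 148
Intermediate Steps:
d = -136 (d = -136 + 0 = -136)
g(12) - d = 12 - 1*(-136) = 12 + 136 = 148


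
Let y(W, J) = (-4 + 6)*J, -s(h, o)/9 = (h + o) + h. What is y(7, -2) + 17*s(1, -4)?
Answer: 302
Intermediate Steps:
s(h, o) = -18*h - 9*o (s(h, o) = -9*((h + o) + h) = -9*(o + 2*h) = -18*h - 9*o)
y(W, J) = 2*J
y(7, -2) + 17*s(1, -4) = 2*(-2) + 17*(-18*1 - 9*(-4)) = -4 + 17*(-18 + 36) = -4 + 17*18 = -4 + 306 = 302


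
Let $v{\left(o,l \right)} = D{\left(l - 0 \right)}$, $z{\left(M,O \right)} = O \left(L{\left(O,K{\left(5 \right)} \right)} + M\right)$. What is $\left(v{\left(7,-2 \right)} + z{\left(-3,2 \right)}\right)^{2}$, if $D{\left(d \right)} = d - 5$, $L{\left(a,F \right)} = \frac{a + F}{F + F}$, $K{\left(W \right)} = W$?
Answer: $\frac{3364}{25} \approx 134.56$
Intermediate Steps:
$L{\left(a,F \right)} = \frac{F + a}{2 F}$
$z{\left(M,O \right)} = O \left(\frac{1}{2} + M + \frac{O}{10}\right)$ ($z{\left(M,O \right)} = O \left(\frac{5 + O}{2 \cdot 5} + M\right) = O \left(\frac{1}{2} \cdot \frac{1}{5} \left(5 + O\right) + M\right) = O \left(\left(\frac{1}{2} + \frac{O}{10}\right) + M\right) = O \left(\frac{1}{2} + M + \frac{O}{10}\right)$)
$D{\left(d \right)} = -5 + d$
$v{\left(o,l \right)} = -5 + l$ ($v{\left(o,l \right)} = -5 + \left(l - 0\right) = -5 + \left(l + 0\right) = -5 + l$)
$\left(v{\left(7,-2 \right)} + z{\left(-3,2 \right)}\right)^{2} = \left(\left(-5 - 2\right) + \frac{1}{10} \cdot 2 \left(5 + 2 + 10 \left(-3\right)\right)\right)^{2} = \left(-7 + \frac{1}{10} \cdot 2 \left(5 + 2 - 30\right)\right)^{2} = \left(-7 + \frac{1}{10} \cdot 2 \left(-23\right)\right)^{2} = \left(-7 - \frac{23}{5}\right)^{2} = \left(- \frac{58}{5}\right)^{2} = \frac{3364}{25}$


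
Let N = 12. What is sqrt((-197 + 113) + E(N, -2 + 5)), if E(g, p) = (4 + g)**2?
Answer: 2*sqrt(43) ≈ 13.115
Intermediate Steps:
sqrt((-197 + 113) + E(N, -2 + 5)) = sqrt((-197 + 113) + (4 + 12)**2) = sqrt(-84 + 16**2) = sqrt(-84 + 256) = sqrt(172) = 2*sqrt(43)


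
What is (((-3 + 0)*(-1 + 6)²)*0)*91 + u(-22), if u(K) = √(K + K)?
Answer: 2*I*√11 ≈ 6.6332*I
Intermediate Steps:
u(K) = √2*√K (u(K) = √(2*K) = √2*√K)
(((-3 + 0)*(-1 + 6)²)*0)*91 + u(-22) = (((-3 + 0)*(-1 + 6)²)*0)*91 + √2*√(-22) = (-3*5²*0)*91 + √2*(I*√22) = (-3*25*0)*91 + 2*I*√11 = -75*0*91 + 2*I*√11 = 0*91 + 2*I*√11 = 0 + 2*I*√11 = 2*I*√11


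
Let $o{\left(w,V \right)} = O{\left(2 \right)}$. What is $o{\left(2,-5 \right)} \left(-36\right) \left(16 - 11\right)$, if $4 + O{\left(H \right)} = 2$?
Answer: $360$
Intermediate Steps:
$O{\left(H \right)} = -2$ ($O{\left(H \right)} = -4 + 2 = -2$)
$o{\left(w,V \right)} = -2$
$o{\left(2,-5 \right)} \left(-36\right) \left(16 - 11\right) = \left(-2\right) \left(-36\right) \left(16 - 11\right) = 72 \cdot 5 = 360$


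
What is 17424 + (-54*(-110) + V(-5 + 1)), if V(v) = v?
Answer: 23360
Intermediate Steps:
17424 + (-54*(-110) + V(-5 + 1)) = 17424 + (-54*(-110) + (-5 + 1)) = 17424 + (5940 - 4) = 17424 + 5936 = 23360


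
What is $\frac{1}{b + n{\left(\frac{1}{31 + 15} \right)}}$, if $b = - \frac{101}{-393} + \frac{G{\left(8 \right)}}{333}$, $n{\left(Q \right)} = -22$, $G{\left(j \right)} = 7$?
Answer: $- \frac{43623}{947578} \approx -0.046036$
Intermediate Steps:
$b = \frac{12128}{43623}$ ($b = - \frac{101}{-393} + \frac{7}{333} = \left(-101\right) \left(- \frac{1}{393}\right) + 7 \cdot \frac{1}{333} = \frac{101}{393} + \frac{7}{333} = \frac{12128}{43623} \approx 0.27802$)
$\frac{1}{b + n{\left(\frac{1}{31 + 15} \right)}} = \frac{1}{\frac{12128}{43623} - 22} = \frac{1}{- \frac{947578}{43623}} = - \frac{43623}{947578}$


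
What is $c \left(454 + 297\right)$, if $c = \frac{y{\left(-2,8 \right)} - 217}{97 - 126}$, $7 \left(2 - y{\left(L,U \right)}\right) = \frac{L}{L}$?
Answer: $\frac{1131006}{203} \approx 5571.5$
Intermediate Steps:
$y{\left(L,U \right)} = \frac{13}{7}$ ($y{\left(L,U \right)} = 2 - \frac{L \frac{1}{L}}{7} = 2 - \frac{1}{7} = \frac{13}{7}$)
$c = \frac{1506}{203}$ ($c = \frac{\frac{13}{7} - 217}{97 - 126} = - \frac{1506}{7 \left(-29\right)} = \left(- \frac{1506}{7}\right) \left(- \frac{1}{29}\right) = \frac{1506}{203} \approx 7.4187$)
$c \left(454 + 297\right) = \frac{1506 \left(454 + 297\right)}{203} = \frac{1506}{203} \cdot 751 = \frac{1131006}{203}$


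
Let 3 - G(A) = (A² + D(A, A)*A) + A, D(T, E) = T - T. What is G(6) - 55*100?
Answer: -5539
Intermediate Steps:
D(T, E) = 0
G(A) = 3 - A - A² (G(A) = 3 - ((A² + 0*A) + A) = 3 - ((A² + 0) + A) = 3 - (A² + A) = 3 - (A + A²) = 3 + (-A - A²) = 3 - A - A²)
G(6) - 55*100 = (3 - 1*6 - 1*6²) - 55*100 = (3 - 6 - 1*36) - 5500 = (3 - 6 - 36) - 5500 = -39 - 5500 = -5539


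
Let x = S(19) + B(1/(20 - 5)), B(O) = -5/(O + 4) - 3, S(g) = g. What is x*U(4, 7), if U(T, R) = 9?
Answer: 8109/61 ≈ 132.93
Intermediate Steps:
B(O) = -3 - 5/(4 + O) (B(O) = -5/(4 + O) - 3 = -3 - 5/(4 + O))
x = 901/61 (x = 19 + (-17 - 3/(20 - 5))/(4 + 1/(20 - 5)) = 19 + (-17 - 3/15)/(4 + 1/15) = 19 + (-17 - 3*1/15)/(4 + 1/15) = 19 + (-17 - 1/5)/(61/15) = 19 + (15/61)*(-86/5) = 19 - 258/61 = 901/61 ≈ 14.770)
x*U(4, 7) = (901/61)*9 = 8109/61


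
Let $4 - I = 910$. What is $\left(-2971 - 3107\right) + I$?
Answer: $-6984$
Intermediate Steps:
$I = -906$ ($I = 4 - 910 = -906$)
$\left(-2971 - 3107\right) + I = \left(-2971 - 3107\right) - 906 = -6078 - 906 = -6984$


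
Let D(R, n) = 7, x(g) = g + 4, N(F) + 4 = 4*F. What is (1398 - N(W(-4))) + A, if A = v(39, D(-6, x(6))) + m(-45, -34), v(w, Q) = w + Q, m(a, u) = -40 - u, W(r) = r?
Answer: 1458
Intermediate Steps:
N(F) = -4 + 4*F
x(g) = 4 + g
v(w, Q) = Q + w
A = 40 (A = (7 + 39) + (-40 - 1*(-34)) = 46 + (-40 + 34) = 46 - 6 = 40)
(1398 - N(W(-4))) + A = (1398 - (-4 + 4*(-4))) + 40 = (1398 - (-4 - 16)) + 40 = (1398 - 1*(-20)) + 40 = (1398 + 20) + 40 = 1418 + 40 = 1458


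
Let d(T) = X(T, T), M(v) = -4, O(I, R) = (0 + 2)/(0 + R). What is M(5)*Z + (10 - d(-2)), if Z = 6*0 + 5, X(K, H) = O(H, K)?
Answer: -9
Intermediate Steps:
O(I, R) = 2/R
X(K, H) = 2/K
d(T) = 2/T
Z = 5 (Z = 0 + 5 = 5)
M(5)*Z + (10 - d(-2)) = -4*5 + (10 - 2/(-2)) = -20 + (10 - 2*(-1)/2) = -20 + (10 - 1*(-1)) = -20 + (10 + 1) = -20 + 11 = -9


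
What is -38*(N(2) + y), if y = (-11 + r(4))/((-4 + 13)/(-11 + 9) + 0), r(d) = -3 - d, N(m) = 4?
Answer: -304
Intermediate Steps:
y = 4 (y = (-11 + (-3 - 1*4))/((-4 + 13)/(-11 + 9) + 0) = (-11 + (-3 - 4))/(9/(-2) + 0) = (-11 - 7)/(9*(-½) + 0) = -18/(-9/2 + 0) = -18/(-9/2) = -18*(-2/9) = 4)
-38*(N(2) + y) = -38*(4 + 4) = -38*8 = -304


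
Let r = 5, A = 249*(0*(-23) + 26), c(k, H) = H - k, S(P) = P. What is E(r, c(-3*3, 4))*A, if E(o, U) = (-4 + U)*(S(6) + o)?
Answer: 640926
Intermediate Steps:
A = 6474 (A = 249*(0 + 26) = 249*26 = 6474)
E(o, U) = (-4 + U)*(6 + o)
E(r, c(-3*3, 4))*A = (-24 - 4*5 + 6*(4 - (-3)*3) + (4 - (-3)*3)*5)*6474 = (-24 - 20 + 6*(4 - 1*(-9)) + (4 - 1*(-9))*5)*6474 = (-24 - 20 + 6*(4 + 9) + (4 + 9)*5)*6474 = (-24 - 20 + 6*13 + 13*5)*6474 = (-24 - 20 + 78 + 65)*6474 = 99*6474 = 640926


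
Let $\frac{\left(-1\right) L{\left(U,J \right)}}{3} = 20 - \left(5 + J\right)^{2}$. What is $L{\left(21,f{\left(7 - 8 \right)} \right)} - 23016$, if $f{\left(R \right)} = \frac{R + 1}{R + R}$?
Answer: $-23001$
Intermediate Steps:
$f{\left(R \right)} = \frac{1 + R}{2 R}$
$L{\left(U,J \right)} = -60 + 3 \left(5 + J\right)^{2}$ ($L{\left(U,J \right)} = - 3 \left(20 - \left(5 + J\right)^{2}\right) = -60 + 3 \left(5 + J\right)^{2}$)
$L{\left(21,f{\left(7 - 8 \right)} \right)} - 23016 = \left(-60 + 3 \left(5 + \frac{1 + \left(7 - 8\right)}{2 \left(7 - 8\right)}\right)^{2}\right) - 23016 = \left(-60 + 3 \left(5 + \frac{1 - 1}{2 \left(-1\right)}\right)^{2}\right) - 23016 = \left(-60 + 3 \left(5 + \frac{1}{2} \left(-1\right) 0\right)^{2}\right) - 23016 = \left(-60 + 3 \left(5 + 0\right)^{2}\right) - 23016 = \left(-60 + 3 \cdot 5^{2}\right) - 23016 = \left(-60 + 3 \cdot 25\right) - 23016 = \left(-60 + 75\right) - 23016 = 15 - 23016 = -23001$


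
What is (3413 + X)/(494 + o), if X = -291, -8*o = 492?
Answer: 6244/865 ≈ 7.2185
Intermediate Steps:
o = -123/2 (o = -⅛*492 = -123/2 ≈ -61.500)
(3413 + X)/(494 + o) = (3413 - 291)/(494 - 123/2) = 3122/(865/2) = 3122*(2/865) = 6244/865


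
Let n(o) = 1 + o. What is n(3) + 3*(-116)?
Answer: -344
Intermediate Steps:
n(3) + 3*(-116) = (1 + 3) + 3*(-116) = 4 - 348 = -344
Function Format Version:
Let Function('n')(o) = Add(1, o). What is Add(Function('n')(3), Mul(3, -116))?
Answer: -344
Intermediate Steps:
Add(Function('n')(3), Mul(3, -116)) = Add(Add(1, 3), Mul(3, -116)) = Add(4, -348) = -344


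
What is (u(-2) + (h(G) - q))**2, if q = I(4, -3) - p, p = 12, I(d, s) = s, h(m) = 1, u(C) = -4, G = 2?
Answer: 144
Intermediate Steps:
q = -15 (q = -3 - 1*12 = -3 - 12 = -15)
(u(-2) + (h(G) - q))**2 = (-4 + (1 - 1*(-15)))**2 = (-4 + (1 + 15))**2 = (-4 + 16)**2 = 12**2 = 144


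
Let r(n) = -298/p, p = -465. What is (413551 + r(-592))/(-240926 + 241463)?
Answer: 192301513/249705 ≈ 770.12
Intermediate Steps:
r(n) = 298/465 (r(n) = -298/(-465) = -298*(-1/465) = 298/465)
(413551 + r(-592))/(-240926 + 241463) = (413551 + 298/465)/(-240926 + 241463) = (192301513/465)/537 = (192301513/465)*(1/537) = 192301513/249705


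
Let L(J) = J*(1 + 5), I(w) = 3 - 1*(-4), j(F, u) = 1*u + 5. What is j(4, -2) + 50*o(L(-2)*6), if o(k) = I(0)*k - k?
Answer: -21597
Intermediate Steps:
j(F, u) = 5 + u (j(F, u) = u + 5 = 5 + u)
I(w) = 7 (I(w) = 3 + 4 = 7)
L(J) = 6*J (L(J) = J*6 = 6*J)
o(k) = 6*k (o(k) = 7*k - k = 6*k)
j(4, -2) + 50*o(L(-2)*6) = (5 - 2) + 50*(6*((6*(-2))*6)) = 3 + 50*(6*(-12*6)) = 3 + 50*(6*(-72)) = 3 + 50*(-432) = 3 - 21600 = -21597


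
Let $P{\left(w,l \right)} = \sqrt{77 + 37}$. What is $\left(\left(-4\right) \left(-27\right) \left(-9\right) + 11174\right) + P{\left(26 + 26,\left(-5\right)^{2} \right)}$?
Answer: $10202 + \sqrt{114} \approx 10213.0$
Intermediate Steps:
$P{\left(w,l \right)} = \sqrt{114}$
$\left(\left(-4\right) \left(-27\right) \left(-9\right) + 11174\right) + P{\left(26 + 26,\left(-5\right)^{2} \right)} = \left(\left(-4\right) \left(-27\right) \left(-9\right) + 11174\right) + \sqrt{114} = \left(108 \left(-9\right) + 11174\right) + \sqrt{114} = \left(-972 + 11174\right) + \sqrt{114} = 10202 + \sqrt{114}$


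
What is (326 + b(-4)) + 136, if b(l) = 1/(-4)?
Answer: 1847/4 ≈ 461.75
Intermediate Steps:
b(l) = -¼
(326 + b(-4)) + 136 = (326 - ¼) + 136 = 1303/4 + 136 = 1847/4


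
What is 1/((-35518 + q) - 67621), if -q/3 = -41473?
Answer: 1/21280 ≈ 4.6992e-5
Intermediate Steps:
q = 124419 (q = -3*(-41473) = 124419)
1/((-35518 + q) - 67621) = 1/((-35518 + 124419) - 67621) = 1/(88901 - 67621) = 1/21280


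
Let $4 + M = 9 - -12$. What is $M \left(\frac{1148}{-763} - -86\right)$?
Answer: $\frac{156570}{109} \approx 1436.4$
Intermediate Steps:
$M = 17$ ($M = -4 + \left(9 - -12\right) = -4 + \left(9 + 12\right) = -4 + 21 = 17$)
$M \left(\frac{1148}{-763} - -86\right) = 17 \left(\frac{1148}{-763} - -86\right) = 17 \left(1148 \left(- \frac{1}{763}\right) + 86\right) = 17 \left(- \frac{164}{109} + 86\right) = 17 \cdot \frac{9210}{109} = \frac{156570}{109}$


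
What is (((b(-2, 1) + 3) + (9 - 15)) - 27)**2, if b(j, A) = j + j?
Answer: 1156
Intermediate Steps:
b(j, A) = 2*j
(((b(-2, 1) + 3) + (9 - 15)) - 27)**2 = (((2*(-2) + 3) + (9 - 15)) - 27)**2 = (((-4 + 3) - 6) - 27)**2 = ((-1 - 6) - 27)**2 = (-7 - 27)**2 = (-34)**2 = 1156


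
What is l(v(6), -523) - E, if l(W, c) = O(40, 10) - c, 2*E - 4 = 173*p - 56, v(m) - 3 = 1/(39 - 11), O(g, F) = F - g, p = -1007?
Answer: 175249/2 ≈ 87625.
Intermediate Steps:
v(m) = 85/28 (v(m) = 3 + 1/(39 - 11) = 3 + 1/28 = 85/28)
E = -174263/2 (E = 2 + (173*(-1007) - 56)/2 = 2 + (-174211 - 56)/2 = 2 + (½)*(-174267) = 2 - 174267/2 = -174263/2 ≈ -87132.)
l(W, c) = -30 - c (l(W, c) = (10 - 1*40) - c = (10 - 40) - c = -30 - c)
l(v(6), -523) - E = (-30 - 1*(-523)) - 1*(-174263/2) = (-30 + 523) + 174263/2 = 493 + 174263/2 = 175249/2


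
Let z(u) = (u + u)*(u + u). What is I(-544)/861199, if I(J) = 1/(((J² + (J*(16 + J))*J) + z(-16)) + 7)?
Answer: -1/134310219991959 ≈ -7.4454e-15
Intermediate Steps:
z(u) = 4*u² (z(u) = (2*u)*(2*u) = 4*u²)
I(J) = 1/(1031 + J² + J²*(16 + J)) (I(J) = 1/(((J² + (J*(16 + J))*J) + 4*(-16)²) + 7) = 1/(((J² + J²*(16 + J)) + 4*256) + 7) = 1/(((J² + J²*(16 + J)) + 1024) + 7) = 1/((1024 + J² + J²*(16 + J)) + 7) = 1/(1031 + J² + J²*(16 + J)))
I(-544)/861199 = 1/((1031 + (-544)³ + 17*(-544)²)*861199) = (1/861199)/(1031 - 160989184 + 17*295936) = (1/861199)/(1031 - 160989184 + 5030912) = (1/861199)/(-155957241) = -1/155957241*1/861199 = -1/134310219991959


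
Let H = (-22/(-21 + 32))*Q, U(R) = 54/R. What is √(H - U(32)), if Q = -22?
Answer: √677/4 ≈ 6.5048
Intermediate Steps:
H = 44 (H = (-22/(-21 + 32))*(-22) = (-22/11)*(-22) = ((1/11)*(-22))*(-22) = -2*(-22) = 44)
√(H - U(32)) = √(44 - 54/32) = √(44 - 1*27/16) = √(44 - 27/16) = √(677/16) = √677/4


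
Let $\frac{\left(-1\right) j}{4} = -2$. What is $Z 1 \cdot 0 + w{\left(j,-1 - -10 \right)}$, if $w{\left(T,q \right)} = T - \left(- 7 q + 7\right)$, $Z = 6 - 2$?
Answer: $64$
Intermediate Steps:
$Z = 4$ ($Z = 6 - 2 = 4$)
$j = 8$ ($j = \left(-4\right) \left(-2\right) = 8$)
$w{\left(T,q \right)} = -7 + T + 7 q$ ($w{\left(T,q \right)} = T - \left(7 - 7 q\right) = T + \left(-7 + 7 q\right) = -7 + T + 7 q$)
$Z 1 \cdot 0 + w{\left(j,-1 - -10 \right)} = 4 \cdot 1 \cdot 0 + \left(-7 + 8 + 7 \left(-1 - -10\right)\right) = 4 \cdot 0 + \left(-7 + 8 + 7 \left(-1 + 10\right)\right) = 0 + \left(-7 + 8 + 7 \cdot 9\right) = 0 + \left(-7 + 8 + 63\right) = 0 + 64 = 64$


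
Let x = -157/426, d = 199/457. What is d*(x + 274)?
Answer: 23196833/194682 ≈ 119.15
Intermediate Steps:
d = 199/457 (d = 199*(1/457) = 199/457 ≈ 0.43545)
x = -157/426 (x = -157*1/426 = -157/426 ≈ -0.36854)
d*(x + 274) = 199*(-157/426 + 274)/457 = (199/457)*(116567/426) = 23196833/194682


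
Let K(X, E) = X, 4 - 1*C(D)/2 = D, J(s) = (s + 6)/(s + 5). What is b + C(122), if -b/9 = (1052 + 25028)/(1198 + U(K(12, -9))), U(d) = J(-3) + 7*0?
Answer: -1035604/2399 ≈ -431.68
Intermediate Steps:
J(s) = (6 + s)/(5 + s)
C(D) = 8 - 2*D
U(d) = 3/2 (U(d) = (6 - 3)/(5 - 3) + 7*0 = 3/2 + 0 = 3/2)
b = -469440/2399 (b = -9*(1052 + 25028)/(1198 + 3/2) = -234720/2399/2 = -234720*2/2399 = -9*52160/2399 = -469440/2399 ≈ -195.68)
b + C(122) = -469440/2399 + (8 - 2*122) = -469440/2399 + (8 - 244) = -469440/2399 - 236 = -1035604/2399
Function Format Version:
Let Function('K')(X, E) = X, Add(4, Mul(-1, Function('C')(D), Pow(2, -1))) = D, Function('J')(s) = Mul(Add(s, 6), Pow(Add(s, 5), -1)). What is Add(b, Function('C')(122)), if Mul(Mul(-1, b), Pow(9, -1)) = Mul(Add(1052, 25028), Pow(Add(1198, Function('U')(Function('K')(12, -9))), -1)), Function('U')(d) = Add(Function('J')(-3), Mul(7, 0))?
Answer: Rational(-1035604, 2399) ≈ -431.68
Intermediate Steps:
Function('J')(s) = Mul(Pow(Add(5, s), -1), Add(6, s)) (Function('J')(s) = Mul(Add(6, s), Pow(Add(5, s), -1)) = Mul(Pow(Add(5, s), -1), Add(6, s)))
Function('C')(D) = Add(8, Mul(-2, D))
Function('U')(d) = Rational(3, 2) (Function('U')(d) = Add(Mul(Pow(Add(5, -3), -1), Add(6, -3)), Mul(7, 0)) = Add(Mul(Pow(2, -1), 3), 0) = Add(Mul(Rational(1, 2), 3), 0) = Add(Rational(3, 2), 0) = Rational(3, 2))
b = Rational(-469440, 2399) (b = Mul(-9, Mul(Add(1052, 25028), Pow(Add(1198, Rational(3, 2)), -1))) = Mul(-9, Mul(26080, Pow(Rational(2399, 2), -1))) = Mul(-9, Mul(26080, Rational(2, 2399))) = Mul(-9, Rational(52160, 2399)) = Rational(-469440, 2399) ≈ -195.68)
Add(b, Function('C')(122)) = Add(Rational(-469440, 2399), Add(8, Mul(-2, 122))) = Add(Rational(-469440, 2399), Add(8, -244)) = Add(Rational(-469440, 2399), -236) = Rational(-1035604, 2399)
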